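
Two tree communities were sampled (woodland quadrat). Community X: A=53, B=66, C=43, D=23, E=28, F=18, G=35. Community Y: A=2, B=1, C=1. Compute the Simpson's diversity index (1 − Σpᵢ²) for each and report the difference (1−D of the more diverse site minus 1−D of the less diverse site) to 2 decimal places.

0.21

Community X: N=266, proportions 0.1992, 0.2481, 0.1617, 0.0865, 0.1053, 0.0677, 0.1316, giving 1−D = 0.8322 (working shown to 4 dp, full precision carried).
Community Y: N=4, proportions 0.5, 0.25, 0.25, giving 1−D = 0.6250.
Difference = |0.8322 − 0.6250| = 0.2072, i.e. 0.21 to 2 decimal places.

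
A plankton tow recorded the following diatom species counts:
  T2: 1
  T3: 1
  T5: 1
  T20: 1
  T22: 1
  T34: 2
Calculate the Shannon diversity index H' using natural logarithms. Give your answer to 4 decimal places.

1.7479

Total N = 1+1+1+1+1+2 = 7, so the proportions are 0.142857, 0.142857, 0.142857, 0.142857, 0.142857, 0.285714 (working shown to 6 dp, full precision carried).
Each pᵢ ln pᵢ term: 0.142857×(-1.945910)=-0.277987, 0.142857×(-1.945910)=-0.277987, 0.142857×(-1.945910)=-0.277987, 0.142857×(-1.945910)=-0.277987, 0.142857×(-1.945910)=-0.277987, 0.285714×(-1.252763)=-0.357932.
Sum = -1.747868, so H' = 1.7479.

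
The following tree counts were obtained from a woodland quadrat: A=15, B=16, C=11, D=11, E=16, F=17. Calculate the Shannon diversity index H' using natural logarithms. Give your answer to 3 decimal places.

Total N = 15+16+11+11+16+17 = 86, so the proportions are 0.17442, 0.18605, 0.12791, 0.12791, 0.18605, 0.19767 (working shown to 5 dp, full precision carried).
Each pᵢ ln pᵢ term: 0.17442×(-1.74630)=-0.30459, 0.18605×(-1.68176)=-0.31289, 0.12791×(-2.05645)=-0.26303, 0.12791×(-2.05645)=-0.26303, 0.18605×(-1.68176)=-0.31289, 0.19767×(-1.62113)=-0.32046.
Sum = -1.77688, so H' = 1.777.

1.777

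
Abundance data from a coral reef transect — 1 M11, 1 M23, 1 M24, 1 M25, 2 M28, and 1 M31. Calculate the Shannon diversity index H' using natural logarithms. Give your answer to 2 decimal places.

1.75

Total N = 1+1+1+1+2+1 = 7, so the proportions are 0.1429, 0.1429, 0.1429, 0.1429, 0.2857, 0.1429 (working shown to 4 dp, full precision carried).
Each pᵢ ln pᵢ term: 0.1429×(-1.9459)=-0.2780, 0.1429×(-1.9459)=-0.2780, 0.1429×(-1.9459)=-0.2780, 0.1429×(-1.9459)=-0.2780, 0.2857×(-1.2528)=-0.3579, 0.1429×(-1.9459)=-0.2780.
Sum = -1.7479, so H' = 1.75.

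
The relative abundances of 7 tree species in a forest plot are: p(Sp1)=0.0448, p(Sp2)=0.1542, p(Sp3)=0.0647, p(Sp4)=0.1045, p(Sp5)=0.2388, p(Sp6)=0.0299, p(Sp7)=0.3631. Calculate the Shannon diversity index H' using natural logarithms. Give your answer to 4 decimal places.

1.6554

Each pᵢ ln pᵢ term (working shown to 6 dp, full precision carried): 0.0448×(-3.105547)=-0.139129, 0.1542×(-1.869505)=-0.288278, 0.0647×(-2.737994)=-0.177148, 0.1045×(-2.258568)=-0.236020, 0.2388×(-1.432129)=-0.341992, 0.0299×(-3.509897)=-0.104946, 0.3631×(-1.013077)=-0.367848.
Sum = -1.655361, so H' = 1.6554.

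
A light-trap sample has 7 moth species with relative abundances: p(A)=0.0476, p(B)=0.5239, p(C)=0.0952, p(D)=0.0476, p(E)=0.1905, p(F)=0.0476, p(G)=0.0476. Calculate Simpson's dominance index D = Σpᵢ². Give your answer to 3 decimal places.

D = 0.0476² + 0.5239² + 0.0952² + 0.0476² + 0.1905² + 0.0476² + 0.0476² = 0.00227 + 0.27447 + 0.00906 + 0.00227 + 0.03629 + 0.00227 + 0.00227 = 0.32889 (working shown to 5 dp, full precision carried).
To 3 decimal places, D = 0.329.

0.329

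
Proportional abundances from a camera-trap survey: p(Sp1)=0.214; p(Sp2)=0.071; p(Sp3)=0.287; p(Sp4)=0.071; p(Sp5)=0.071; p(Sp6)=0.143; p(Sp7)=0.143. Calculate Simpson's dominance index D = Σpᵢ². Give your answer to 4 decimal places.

0.1842

D = 0.214² + 0.071² + 0.287² + 0.071² + 0.071² + 0.143² + 0.143² = 0.045796 + 0.005041 + 0.082369 + 0.005041 + 0.005041 + 0.020449 + 0.020449 = 0.184186 (working shown to 6 dp, full precision carried).
To 4 decimal places, D = 0.1842.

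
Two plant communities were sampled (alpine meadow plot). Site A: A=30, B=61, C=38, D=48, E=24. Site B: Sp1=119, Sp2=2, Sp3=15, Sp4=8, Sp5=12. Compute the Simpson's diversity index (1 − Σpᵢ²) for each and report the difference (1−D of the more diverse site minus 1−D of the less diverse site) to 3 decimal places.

Site A: N=201, proportions 0.149254, 0.303483, 0.189055, 0.238806, 0.119403, giving 1−D = 0.778595 (working shown to 6 dp, full precision carried).
Site B: N=156, proportions 0.762821, 0.012821, 0.096154, 0.051282, 0.076923, giving 1−D = 0.400148.
Difference = |0.778595 − 0.400148| = 0.378447, i.e. 0.378 to 3 decimal places.

0.378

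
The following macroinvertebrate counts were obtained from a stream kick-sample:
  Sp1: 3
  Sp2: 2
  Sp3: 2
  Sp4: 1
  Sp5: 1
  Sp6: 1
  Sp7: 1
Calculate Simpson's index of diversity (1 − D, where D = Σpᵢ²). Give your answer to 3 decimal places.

Total N = 3+2+2+1+1+1+1 = 11, so the proportions are 0.27273, 0.18182, 0.18182, 0.09091, 0.09091, 0.09091, 0.09091 (working shown to 5 dp, full precision carried).
D = 0.27273² + 0.18182² + 0.18182² + 0.09091² + 0.09091² + 0.09091² + 0.09091² = 0.07438 + 0.03306 + 0.03306 + 0.00826 + 0.00826 + 0.00826 + 0.00826 = 0.17355.
So 1 − D = 0.82645, i.e. 0.826 to 3 decimal places.

0.826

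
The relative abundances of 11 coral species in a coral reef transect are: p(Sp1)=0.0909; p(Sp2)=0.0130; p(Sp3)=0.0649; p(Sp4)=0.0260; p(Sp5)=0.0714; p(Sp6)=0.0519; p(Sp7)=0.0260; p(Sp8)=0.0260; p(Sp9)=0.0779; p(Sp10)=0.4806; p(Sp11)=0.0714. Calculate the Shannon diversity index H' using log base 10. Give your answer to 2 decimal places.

0.79

Each pᵢ log₁₀ pᵢ term (working shown to 4 dp, full precision carried): 0.0909×(-1.0414)=-0.0947, 0.013×(-1.8861)=-0.0245, 0.0649×(-1.1878)=-0.0771, 0.026×(-1.5850)=-0.0412, 0.0714×(-1.1463)=-0.0818, 0.0519×(-1.2848)=-0.0667, 0.026×(-1.5850)=-0.0412, 0.026×(-1.5850)=-0.0412, 0.0779×(-1.1085)=-0.0863, 0.4806×(-0.3182)=-0.1529, 0.0714×(-1.1463)=-0.0818.
Sum = -0.7896, so H' = 0.79.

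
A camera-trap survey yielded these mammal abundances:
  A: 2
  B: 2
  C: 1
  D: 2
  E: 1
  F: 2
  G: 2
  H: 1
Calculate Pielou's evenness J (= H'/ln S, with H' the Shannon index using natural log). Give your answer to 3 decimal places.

Total N = 2+2+1+2+1+2+2+1 = 13, so the proportions are 0.15385, 0.15385, 0.07692, 0.15385, 0.07692, 0.15385, 0.15385, 0.07692 (working shown to 5 dp, full precision carried).
H' = −Σ pᵢ ln pᵢ = −((-0.28797) + (-0.28797) + (-0.19730) + (-0.28797) + (-0.19730) + (-0.28797) + (-0.28797) + (-0.19730)) = 2.03176.
With S = 8 species, ln S = 2.07944, so J = 2.03176/2.07944 = 0.97707, i.e. 0.977 to 3 decimal places.

0.977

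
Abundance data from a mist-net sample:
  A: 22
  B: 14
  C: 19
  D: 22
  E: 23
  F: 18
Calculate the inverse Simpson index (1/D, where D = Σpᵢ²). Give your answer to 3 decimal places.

5.855

Total N = 22+14+19+22+23+18 = 118, so the proportions are 0.1864407, 0.1186441, 0.1610169, 0.1864407, 0.1949153, 0.1525424 (working shown to 7 dp, full precision carried).
D = 0.1864407² + 0.1186441² + 0.1610169² + 0.1864407² + 0.1949153² + 0.1525424² = 0.0347601 + 0.0140764 + 0.0259265 + 0.0347601 + 0.0379920 + 0.0232692 = 0.1707843.
So 1/D = 5.85534, i.e. 5.855 to 3 decimal places.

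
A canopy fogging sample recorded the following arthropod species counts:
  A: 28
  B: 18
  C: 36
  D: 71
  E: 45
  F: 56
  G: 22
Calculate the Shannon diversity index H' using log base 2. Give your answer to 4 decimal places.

Total N = 28+18+36+71+45+56+22 = 276, so the proportions are 0.101449, 0.065217, 0.130435, 0.257246, 0.163043, 0.202899, 0.07971 (working shown to 6 dp, full precision carried).
Each pᵢ log₂ pᵢ term: 0.101449×(-3.301170)=-0.334901, 0.065217×(-3.938599)=-0.256865, 0.130435×(-2.938599)=-0.383296, 0.257246×(-1.958777)=-0.503888, 0.163043×(-2.616671)=-0.426631, 0.202899×(-2.301170)=-0.466904, 0.07971×(-3.649093)=-0.290870.
Sum = -2.663355, so H' = 2.6634.

2.6634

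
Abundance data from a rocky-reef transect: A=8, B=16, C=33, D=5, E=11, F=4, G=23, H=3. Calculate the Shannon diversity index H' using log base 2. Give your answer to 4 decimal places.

Total N = 8+16+33+5+11+4+23+3 = 103, so the proportions are 0.07767, 0.15534, 0.320388, 0.048544, 0.106796, 0.038835, 0.223301, 0.029126 (working shown to 6 dp, full precision carried).
Each pᵢ log₂ pᵢ term: 0.07767×(-3.686501)=-0.286330, 0.15534×(-2.686501)=-0.417320, 0.320388×(-1.642106)=-0.526112, 0.048544×(-4.364572)=-0.211872, 0.106796×(-3.227069)=-0.344638, 0.038835×(-4.686501)=-0.182000, 0.223301×(-2.162939)=-0.482986, 0.029126×(-5.101538)=-0.148588.
Sum = -2.599848, so H' = 2.5998.

2.5998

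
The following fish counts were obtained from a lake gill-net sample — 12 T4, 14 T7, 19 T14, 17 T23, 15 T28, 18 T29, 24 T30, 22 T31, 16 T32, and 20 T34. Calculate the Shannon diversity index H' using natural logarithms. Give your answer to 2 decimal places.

Total N = 12+14+19+17+15+18+24+22+16+20 = 177, so the proportions are 0.0678, 0.0791, 0.1073, 0.096, 0.0847, 0.1017, 0.1356, 0.1243, 0.0904, 0.113 (working shown to 4 dp, full precision carried).
Each pᵢ ln pᵢ term: 0.0678×(-2.6912)=-0.1825, 0.0791×(-2.5371)=-0.2007, 0.1073×(-2.2317)=-0.2396, 0.096×(-2.3429)=-0.2250, 0.0847×(-2.4681)=-0.2092, 0.1017×(-2.2858)=-0.2325, 0.1356×(-1.9981)=-0.2709, 0.1243×(-2.0851)=-0.2592, 0.0904×(-2.4036)=-0.2173, 0.113×(-2.1804)=-0.2464.
Sum = -2.2831, so H' = 2.28.

2.28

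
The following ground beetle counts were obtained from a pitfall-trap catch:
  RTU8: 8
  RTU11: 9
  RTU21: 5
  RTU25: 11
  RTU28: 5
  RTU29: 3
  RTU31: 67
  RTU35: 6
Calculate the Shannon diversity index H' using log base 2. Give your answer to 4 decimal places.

Total N = 8+9+5+11+5+3+67+6 = 114, so the proportions are 0.070175, 0.078947, 0.04386, 0.096491, 0.04386, 0.026316, 0.587719, 0.052632 (working shown to 6 dp, full precision carried).
Each pᵢ log₂ pᵢ term: 0.070175×(-3.832890)=-0.268975, 0.078947×(-3.662965)=-0.289181, 0.04386×(-4.510962)=-0.197849, 0.096491×(-3.373458)=-0.325509, 0.04386×(-4.510962)=-0.197849, 0.026316×(-5.247928)=-0.138103, 0.587719×(-0.766801)=-0.450664, 0.052632×(-4.247928)=-0.223575.
Sum = -2.091706, so H' = 2.0917.

2.0917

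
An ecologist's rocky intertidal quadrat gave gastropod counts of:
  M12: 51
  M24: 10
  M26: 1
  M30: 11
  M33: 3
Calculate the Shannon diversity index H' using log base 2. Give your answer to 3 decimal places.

1.441

Total N = 51+10+1+11+3 = 76, so the proportions are 0.67105, 0.13158, 0.01316, 0.14474, 0.03947 (working shown to 5 dp, full precision carried).
Each pᵢ log₂ pᵢ term: 0.67105×(-0.57550)=-0.38619, 0.13158×(-2.92600)=-0.38500, 0.01316×(-6.24793)=-0.08221, 0.14474×(-2.78850)=-0.40360, 0.03947×(-4.66297)=-0.18406.
Sum = -1.44106, so H' = 1.441.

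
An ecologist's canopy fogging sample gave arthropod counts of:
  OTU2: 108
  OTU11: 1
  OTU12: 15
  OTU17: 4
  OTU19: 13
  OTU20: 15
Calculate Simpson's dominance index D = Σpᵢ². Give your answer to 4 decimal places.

0.5054

Total N = 108+1+15+4+13+15 = 156, so the proportions are 0.692308, 0.00641, 0.096154, 0.025641, 0.083333, 0.096154 (working shown to 6 dp, full precision carried).
D = 0.692308² + 0.00641² + 0.096154² + 0.025641² + 0.083333² + 0.096154² = 0.479290 + 0.000041 + 0.009246 + 0.000657 + 0.006944 + 0.009246 = 0.505424.
To 4 decimal places, D = 0.5054.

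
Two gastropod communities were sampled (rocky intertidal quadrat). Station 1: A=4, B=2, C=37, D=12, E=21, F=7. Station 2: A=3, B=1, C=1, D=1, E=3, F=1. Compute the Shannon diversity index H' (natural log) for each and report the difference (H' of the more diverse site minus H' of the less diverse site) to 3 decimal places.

Station 1: N=83, proportions 0.04819, 0.0241, 0.44578, 0.14458, 0.25301, 0.08434, giving H' = 1.43197 (working shown to 5 dp, full precision carried).
Station 2: N=10, proportions 0.3, 0.1, 0.1, 0.1, 0.3, 0.1, giving H' = 1.64342.
Difference = |1.43197 − 1.64342| = 0.21145, i.e. 0.211 to 3 decimal places.

0.211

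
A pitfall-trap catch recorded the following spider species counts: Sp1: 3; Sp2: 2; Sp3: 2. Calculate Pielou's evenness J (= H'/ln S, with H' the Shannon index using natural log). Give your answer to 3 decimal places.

0.982

Total N = 3+2+2 = 7, so the proportions are 0.42857, 0.28571, 0.28571 (working shown to 5 dp, full precision carried).
H' = −Σ pᵢ ln pᵢ = −((-0.36313) + (-0.35793) + (-0.35793)) = 1.07899.
With S = 3 species, ln S = 1.09861, so J = 1.07899/1.09861 = 0.98214, i.e. 0.982 to 3 decimal places.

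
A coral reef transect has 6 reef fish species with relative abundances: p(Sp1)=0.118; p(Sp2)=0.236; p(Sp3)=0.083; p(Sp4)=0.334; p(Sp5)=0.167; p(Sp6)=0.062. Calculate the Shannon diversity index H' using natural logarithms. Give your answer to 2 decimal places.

1.64

Each pᵢ ln pᵢ term (working shown to 4 dp, full precision carried): 0.118×(-2.1371)=-0.2522, 0.236×(-1.4439)=-0.3408, 0.083×(-2.4889)=-0.2066, 0.334×(-1.0966)=-0.3663, 0.167×(-1.7898)=-0.2989, 0.062×(-2.7806)=-0.1724.
Sum = -1.6371, so H' = 1.64.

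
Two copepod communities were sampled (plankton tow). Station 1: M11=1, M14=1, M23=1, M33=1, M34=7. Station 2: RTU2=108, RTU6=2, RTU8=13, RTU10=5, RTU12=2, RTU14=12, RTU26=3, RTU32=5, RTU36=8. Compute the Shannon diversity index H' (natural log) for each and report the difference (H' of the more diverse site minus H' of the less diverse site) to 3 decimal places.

0.057

Station 1: N=11, proportions 0.090909, 0.090909, 0.090909, 0.090909, 0.636364, giving H' = 1.159589 (working shown to 6 dp, full precision carried).
Station 2: N=158, proportions 0.683544, 0.012658, 0.082278, 0.031646, 0.012658, 0.075949, 0.018987, 0.031646, 0.050633, giving H' = 1.216825.
Difference = |1.159589 − 1.216825| = 0.057236, i.e. 0.057 to 3 decimal places.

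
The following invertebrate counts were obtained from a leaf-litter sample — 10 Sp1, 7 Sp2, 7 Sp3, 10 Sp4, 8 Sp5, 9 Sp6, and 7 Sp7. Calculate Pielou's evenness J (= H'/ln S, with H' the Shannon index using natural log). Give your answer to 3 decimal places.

0.994

Total N = 10+7+7+10+8+9+7 = 58, so the proportions are 0.17241, 0.12069, 0.12069, 0.17241, 0.13793, 0.15517, 0.12069 (working shown to 5 dp, full precision carried).
H' = −Σ pᵢ ln pᵢ = −((-0.30308) + (-0.25520) + (-0.25520) + (-0.30308) + (-0.27324) + (-0.28912) + (-0.25520)) = 1.93413.
With S = 7 species, ln S = 1.94591, so J = 1.93413/1.94591 = 0.99394, i.e. 0.994 to 3 decimal places.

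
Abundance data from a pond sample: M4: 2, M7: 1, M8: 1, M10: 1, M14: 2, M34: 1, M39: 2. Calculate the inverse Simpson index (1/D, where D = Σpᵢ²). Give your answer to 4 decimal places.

6.2500

Total N = 2+1+1+1+2+1+2 = 10, so the proportions are 0.2, 0.1, 0.1, 0.1, 0.2, 0.1, 0.2 (working shown to 8 dp, full precision carried).
D = 0.2² + 0.1² + 0.1² + 0.1² + 0.2² + 0.1² + 0.2² = 0.04000000 + 0.01000000 + 0.01000000 + 0.01000000 + 0.04000000 + 0.01000000 + 0.04000000 = 0.16000000.
So 1/D = 6.250000, i.e. 6.2500 to 4 decimal places.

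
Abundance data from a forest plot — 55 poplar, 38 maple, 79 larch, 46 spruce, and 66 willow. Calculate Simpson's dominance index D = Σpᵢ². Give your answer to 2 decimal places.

Total N = 55+38+79+46+66 = 284, so the proportions are 0.1937, 0.1338, 0.2782, 0.162, 0.2324 (working shown to 4 dp, full precision carried).
D = 0.1937² + 0.1338² + 0.2782² + 0.162² + 0.2324² = 0.0375 + 0.0179 + 0.0774 + 0.0262 + 0.0540 = 0.2130.
To 2 decimal places, D = 0.21.

0.21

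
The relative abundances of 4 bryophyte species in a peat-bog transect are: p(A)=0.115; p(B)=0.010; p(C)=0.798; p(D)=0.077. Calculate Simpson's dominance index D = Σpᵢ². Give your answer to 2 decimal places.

D = 0.115² + 0.01² + 0.798² + 0.077² = 0.0132 + 0.0001 + 0.6368 + 0.0059 = 0.6561 (working shown to 4 dp, full precision carried).
To 2 decimal places, D = 0.66.

0.66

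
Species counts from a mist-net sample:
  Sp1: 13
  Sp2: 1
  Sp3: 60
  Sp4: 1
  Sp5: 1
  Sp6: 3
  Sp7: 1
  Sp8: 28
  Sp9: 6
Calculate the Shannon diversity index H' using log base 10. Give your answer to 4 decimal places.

0.5851

Total N = 13+1+60+1+1+3+1+28+6 = 114, so the proportions are 0.114035, 0.008772, 0.526316, 0.008772, 0.008772, 0.026316, 0.008772, 0.245614, 0.052632 (working shown to 6 dp, full precision carried).
Each pᵢ log₁₀ pᵢ term: 0.114035×(-0.942961)=-0.107531, 0.008772×(-2.056905)=-0.018043, 0.526316×(-0.278754)=-0.146712, 0.008772×(-2.056905)=-0.018043, 0.008772×(-2.056905)=-0.018043, 0.026316×(-1.579784)=-0.041573, 0.008772×(-2.056905)=-0.018043, 0.245614×(-0.609747)=-0.149762, 0.052632×(-1.278754)=-0.067303.
Sum = -0.585054, so H' = 0.5851.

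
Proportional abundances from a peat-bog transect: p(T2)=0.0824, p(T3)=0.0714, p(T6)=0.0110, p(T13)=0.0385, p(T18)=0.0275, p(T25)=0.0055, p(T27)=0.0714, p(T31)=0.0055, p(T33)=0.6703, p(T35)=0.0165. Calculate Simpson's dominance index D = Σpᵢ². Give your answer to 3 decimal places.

0.469

D = 0.0824² + 0.0714² + 0.011² + 0.0385² + 0.0275² + 0.0055² + 0.0714² + 0.0055² + 0.6703² + 0.0165² = 0.00679 + 0.00510 + 0.00012 + 0.00148 + 0.00076 + 0.00003 + 0.00510 + 0.00003 + 0.44930 + 0.00027 = 0.46898 (working shown to 5 dp, full precision carried).
To 3 decimal places, D = 0.469.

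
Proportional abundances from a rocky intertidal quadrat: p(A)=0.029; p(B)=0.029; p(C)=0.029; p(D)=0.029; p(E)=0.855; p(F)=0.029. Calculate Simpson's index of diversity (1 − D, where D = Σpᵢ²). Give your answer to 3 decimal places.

D = 0.029² + 0.029² + 0.029² + 0.029² + 0.855² + 0.029² = 0.00084 + 0.00084 + 0.00084 + 0.00084 + 0.73102 + 0.00084 = 0.73523 (working shown to 5 dp, full precision carried).
So 1 − D = 0.26477, i.e. 0.265 to 3 decimal places.

0.265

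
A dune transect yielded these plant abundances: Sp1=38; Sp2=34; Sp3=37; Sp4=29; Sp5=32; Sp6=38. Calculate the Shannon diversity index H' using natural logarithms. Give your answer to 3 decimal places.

Total N = 38+34+37+29+32+38 = 208, so the proportions are 0.18269, 0.16346, 0.17788, 0.13942, 0.15385, 0.18269 (working shown to 5 dp, full precision carried).
Each pᵢ ln pᵢ term: 0.18269×(-1.69995)=-0.31057, 0.16346×(-1.81118)=-0.29606, 0.17788×(-1.72662)=-0.30714, 0.13942×(-1.97024)=-0.27470, 0.15385×(-1.87180)=-0.28797, 0.18269×(-1.69995)=-0.31057.
Sum = -1.78700, so H' = 1.787.

1.787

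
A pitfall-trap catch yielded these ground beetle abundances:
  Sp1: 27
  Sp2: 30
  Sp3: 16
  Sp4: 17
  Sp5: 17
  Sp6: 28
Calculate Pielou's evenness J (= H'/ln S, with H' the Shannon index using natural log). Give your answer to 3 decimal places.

0.981

Total N = 27+30+16+17+17+28 = 135, so the proportions are 0.2, 0.22222, 0.11852, 0.12593, 0.12593, 0.20741 (working shown to 5 dp, full precision carried).
H' = −Σ pᵢ ln pᵢ = −((-0.32189) + (-0.33424) + (-0.25276) + (-0.26093) + (-0.26093) + (-0.32627)) = 1.75701.
With S = 6 species, ln S = 1.79176, so J = 1.75701/1.79176 = 0.98061, i.e. 0.981 to 3 decimal places.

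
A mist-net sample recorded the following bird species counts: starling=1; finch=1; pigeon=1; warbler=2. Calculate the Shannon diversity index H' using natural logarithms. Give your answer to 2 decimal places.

1.33

Total N = 1+1+1+2 = 5, so the proportions are 0.2, 0.2, 0.2, 0.4 (working shown to 4 dp, full precision carried).
Each pᵢ ln pᵢ term: 0.2×(-1.6094)=-0.3219, 0.2×(-1.6094)=-0.3219, 0.2×(-1.6094)=-0.3219, 0.4×(-0.9163)=-0.3665.
Sum = -1.3322, so H' = 1.33.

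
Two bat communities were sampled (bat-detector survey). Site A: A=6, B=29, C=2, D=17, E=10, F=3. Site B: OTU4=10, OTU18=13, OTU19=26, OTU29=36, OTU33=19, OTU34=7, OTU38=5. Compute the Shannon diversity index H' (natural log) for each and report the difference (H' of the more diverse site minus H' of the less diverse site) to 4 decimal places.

0.3019

Site A: N=67, proportions 0.089552, 0.432836, 0.029851, 0.253731, 0.149254, 0.044776, giving H' = 1.454323 (working shown to 6 dp, full precision carried).
Site B: N=116, proportions 0.086207, 0.112069, 0.224138, 0.310345, 0.163793, 0.060345, 0.043103, giving H' = 1.756174.
Difference = |1.454323 − 1.756174| = 0.301851, i.e. 0.3019 to 4 decimal places.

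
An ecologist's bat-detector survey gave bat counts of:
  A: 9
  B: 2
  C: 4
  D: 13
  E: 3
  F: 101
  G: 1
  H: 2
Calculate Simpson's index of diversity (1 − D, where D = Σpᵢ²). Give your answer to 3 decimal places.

Total N = 9+2+4+13+3+101+1+2 = 135, so the proportions are 0.06667, 0.01481, 0.02963, 0.0963, 0.02222, 0.74815, 0.00741, 0.01481 (working shown to 5 dp, full precision carried).
D = 0.06667² + 0.01481² + 0.02963² + 0.0963² + 0.02222² + 0.74815² + 0.00741² + 0.01481² = 0.00444 + 0.00022 + 0.00088 + 0.00927 + 0.00049 + 0.55973 + 0.00005 + 0.00022 = 0.57531.
So 1 − D = 0.42469, i.e. 0.425 to 3 decimal places.

0.425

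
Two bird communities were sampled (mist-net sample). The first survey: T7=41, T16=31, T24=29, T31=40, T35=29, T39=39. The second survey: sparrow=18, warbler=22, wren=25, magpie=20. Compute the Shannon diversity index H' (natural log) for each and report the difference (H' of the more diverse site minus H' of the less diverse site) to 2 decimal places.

0.40

The first survey: N=209, proportions 0.1962, 0.1483, 0.1388, 0.1914, 0.1388, 0.1866, giving H' = 1.7804 (working shown to 4 dp, full precision carried).
The second survey: N=85, proportions 0.2118, 0.2588, 0.2941, 0.2353, giving H' = 1.3789.
Difference = |1.7804 − 1.3789| = 0.4015, i.e. 0.40 to 2 decimal places.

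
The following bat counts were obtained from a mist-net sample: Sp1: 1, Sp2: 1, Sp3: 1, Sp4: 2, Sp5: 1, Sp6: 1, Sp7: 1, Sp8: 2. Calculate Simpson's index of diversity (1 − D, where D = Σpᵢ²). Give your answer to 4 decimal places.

0.8600

Total N = 1+1+1+2+1+1+1+2 = 10, so the proportions are 0.1, 0.1, 0.1, 0.2, 0.1, 0.1, 0.1, 0.2 (working shown to 6 dp, full precision carried).
D = 0.1² + 0.1² + 0.1² + 0.2² + 0.1² + 0.1² + 0.1² + 0.2² = 0.010000 + 0.010000 + 0.010000 + 0.040000 + 0.010000 + 0.010000 + 0.010000 + 0.040000 = 0.140000.
So 1 − D = 0.860000, i.e. 0.8600 to 4 decimal places.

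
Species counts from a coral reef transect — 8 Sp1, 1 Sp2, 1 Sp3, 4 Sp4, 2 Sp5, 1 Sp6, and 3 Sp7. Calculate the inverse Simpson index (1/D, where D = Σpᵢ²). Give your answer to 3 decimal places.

4.167

Total N = 8+1+1+4+2+1+3 = 20, so the proportions are 0.4, 0.05, 0.05, 0.2, 0.1, 0.05, 0.15 (working shown to 7 dp, full precision carried).
D = 0.4² + 0.05² + 0.05² + 0.2² + 0.1² + 0.05² + 0.15² = 0.1600000 + 0.0025000 + 0.0025000 + 0.0400000 + 0.0100000 + 0.0025000 + 0.0225000 = 0.2400000.
So 1/D = 4.16667, i.e. 4.167 to 3 decimal places.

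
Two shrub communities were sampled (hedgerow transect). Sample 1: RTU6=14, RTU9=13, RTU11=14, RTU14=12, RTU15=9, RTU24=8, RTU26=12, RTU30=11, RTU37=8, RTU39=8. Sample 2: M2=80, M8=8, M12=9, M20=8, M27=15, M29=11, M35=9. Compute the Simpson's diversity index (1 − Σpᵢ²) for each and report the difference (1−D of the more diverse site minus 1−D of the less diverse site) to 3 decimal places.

Sample 1: N=109, proportions 0.12844, 0.11927, 0.12844, 0.11009, 0.08257, 0.07339, 0.11009, 0.10092, 0.07339, 0.07339, giving 1−D = 0.89538 (working shown to 5 dp, full precision carried).
Sample 2: N=140, proportions 0.57143, 0.05714, 0.06429, 0.05714, 0.10714, 0.07857, 0.06429, giving 1−D = 0.64102.
Difference = |0.89538 − 0.64102| = 0.25436, i.e. 0.254 to 3 decimal places.

0.254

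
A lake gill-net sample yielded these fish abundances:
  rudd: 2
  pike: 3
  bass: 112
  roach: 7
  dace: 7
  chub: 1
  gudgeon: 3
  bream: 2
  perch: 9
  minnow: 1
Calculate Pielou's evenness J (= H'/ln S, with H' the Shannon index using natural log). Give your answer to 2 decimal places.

Total N = 2+3+112+7+7+1+3+2+9+1 = 147, so the proportions are 0.0136, 0.0204, 0.7619, 0.0476, 0.0476, 0.0068, 0.0204, 0.0136, 0.0612, 0.0068 (working shown to 4 dp, full precision carried).
H' = −Σ pᵢ ln pᵢ = −((-0.0585) + (-0.0794) + (-0.2072) + (-0.1450) + (-0.1450) + (-0.0339) + (-0.0794) + (-0.0585) + (-0.1710) + (-0.0339)) = 1.0118.
With S = 10 species, ln S = 2.3026, so J = 1.0118/2.3026 = 0.4394, i.e. 0.44 to 2 decimal places.

0.44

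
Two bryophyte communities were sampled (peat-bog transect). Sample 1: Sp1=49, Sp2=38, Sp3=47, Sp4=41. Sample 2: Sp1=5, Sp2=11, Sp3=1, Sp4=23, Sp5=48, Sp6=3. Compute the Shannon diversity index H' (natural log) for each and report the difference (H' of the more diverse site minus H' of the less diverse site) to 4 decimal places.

Sample 1: N=175, proportions 0.28, 0.217143, 0.268571, 0.234286, giving H' = 1.381124 (working shown to 6 dp, full precision carried).
Sample 2: N=91, proportions 0.054945, 0.120879, 0.010989, 0.252747, 0.527473, 0.032967, giving H' = 1.261916.
Difference = |1.381124 − 1.261916| = 0.119208, i.e. 0.1192 to 4 decimal places.

0.1192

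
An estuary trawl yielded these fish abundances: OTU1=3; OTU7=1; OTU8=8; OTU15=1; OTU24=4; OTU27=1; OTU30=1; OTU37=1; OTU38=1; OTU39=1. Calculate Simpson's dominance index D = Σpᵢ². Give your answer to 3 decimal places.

Total N = 3+1+8+1+4+1+1+1+1+1 = 22, so the proportions are 0.13636, 0.04545, 0.36364, 0.04545, 0.18182, 0.04545, 0.04545, 0.04545, 0.04545, 0.04545 (working shown to 5 dp, full precision carried).
D = 0.13636² + 0.04545² + 0.36364² + 0.04545² + 0.18182² + 0.04545² + 0.04545² + 0.04545² + 0.04545² + 0.04545² = 0.01860 + 0.00207 + 0.13223 + 0.00207 + 0.03306 + 0.00207 + 0.00207 + 0.00207 + 0.00207 + 0.00207 = 0.19835.
To 3 decimal places, D = 0.198.

0.198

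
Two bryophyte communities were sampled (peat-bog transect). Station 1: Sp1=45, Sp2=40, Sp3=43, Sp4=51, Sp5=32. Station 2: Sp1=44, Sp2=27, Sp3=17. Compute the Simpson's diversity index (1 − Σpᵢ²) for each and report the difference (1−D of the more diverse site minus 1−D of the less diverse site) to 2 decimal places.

0.18

Station 1: N=211, proportions 0.2133, 0.1896, 0.2038, 0.2417, 0.1517, giving 1−D = 0.7956 (working shown to 4 dp, full precision carried).
Station 2: N=88, proportions 0.5, 0.3068, 0.1932, giving 1−D = 0.6185.
Difference = |0.7956 − 0.6185| = 0.1771, i.e. 0.18 to 2 decimal places.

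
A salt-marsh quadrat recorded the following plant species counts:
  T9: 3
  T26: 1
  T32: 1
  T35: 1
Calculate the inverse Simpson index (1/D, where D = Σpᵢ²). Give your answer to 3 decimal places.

3.000

Total N = 3+1+1+1 = 6, so the proportions are 0.5, 0.166667, 0.166667, 0.166667 (working shown to 6 dp, full precision carried).
D = 0.5² + 0.166667² + 0.166667² + 0.166667² = 0.250000 + 0.027778 + 0.027778 + 0.027778 = 0.333333.
So 1/D = 3.00000, i.e. 3.000 to 3 decimal places.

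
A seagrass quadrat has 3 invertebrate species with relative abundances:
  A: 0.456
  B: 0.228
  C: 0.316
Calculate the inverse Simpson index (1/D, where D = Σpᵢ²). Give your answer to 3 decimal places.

2.780

D = 0.456² + 0.228² + 0.316² = 0.207936 + 0.051984 + 0.099856 = 0.359776 (working shown to 6 dp, full precision carried).
So 1/D = 2.77951, i.e. 2.780 to 3 decimal places.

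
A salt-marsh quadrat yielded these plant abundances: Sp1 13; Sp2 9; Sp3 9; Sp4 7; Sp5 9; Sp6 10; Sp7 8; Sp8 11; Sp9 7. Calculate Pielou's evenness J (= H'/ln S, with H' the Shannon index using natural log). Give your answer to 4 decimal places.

0.9915

Total N = 13+9+9+7+9+10+8+11+7 = 83, so the proportions are 0.156627, 0.108434, 0.108434, 0.084337, 0.108434, 0.120482, 0.096386, 0.13253, 0.084337 (working shown to 6 dp, full precision carried).
H' = −Σ pᵢ ln pᵢ = −((-0.290369) + (-0.240898) + (-0.240898) + (-0.208560) + (-0.240898) + (-0.254971) + (-0.225484) + (-0.267836) + (-0.208560)) = 2.178475.
With S = 9 species, ln S = 2.197225, so J = 2.178475/2.197225 = 0.991467, i.e. 0.9915 to 4 decimal places.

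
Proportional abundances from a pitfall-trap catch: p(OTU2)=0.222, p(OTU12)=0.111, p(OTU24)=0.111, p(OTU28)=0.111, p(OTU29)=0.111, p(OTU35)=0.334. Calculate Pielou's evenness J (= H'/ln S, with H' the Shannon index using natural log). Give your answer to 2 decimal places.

0.94

H' = −Σ pᵢ ln pᵢ = −((-0.3341) + (-0.2440) + (-0.2440) + (-0.2440) + (-0.2440) + (-0.3663)) = 1.6764 (working shown to 4 dp, full precision carried).
With S = 6 species, ln S = 1.7918, so J = 1.6764/1.7918 = 0.9356, i.e. 0.94 to 2 decimal places.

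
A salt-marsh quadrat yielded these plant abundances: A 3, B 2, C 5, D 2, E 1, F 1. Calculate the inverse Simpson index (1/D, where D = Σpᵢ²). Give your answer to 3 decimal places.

Total N = 3+2+5+2+1+1 = 14, so the proportions are 0.2142857, 0.1428571, 0.3571429, 0.1428571, 0.0714286, 0.0714286 (working shown to 7 dp, full precision carried).
D = 0.2142857² + 0.1428571² + 0.3571429² + 0.1428571² + 0.0714286² + 0.0714286² = 0.0459184 + 0.0204082 + 0.1275510 + 0.0204082 + 0.0051020 + 0.0051020 = 0.2244898.
So 1/D = 4.45455, i.e. 4.455 to 3 decimal places.

4.455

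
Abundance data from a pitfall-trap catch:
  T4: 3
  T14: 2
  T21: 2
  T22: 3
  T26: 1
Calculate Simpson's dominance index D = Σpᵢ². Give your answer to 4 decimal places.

Total N = 3+2+2+3+1 = 11, so the proportions are 0.272727, 0.181818, 0.181818, 0.272727, 0.090909 (working shown to 6 dp, full precision carried).
D = 0.272727² + 0.181818² + 0.181818² + 0.272727² + 0.090909² = 0.074380 + 0.033058 + 0.033058 + 0.074380 + 0.008264 = 0.223140.
To 4 decimal places, D = 0.2231.

0.2231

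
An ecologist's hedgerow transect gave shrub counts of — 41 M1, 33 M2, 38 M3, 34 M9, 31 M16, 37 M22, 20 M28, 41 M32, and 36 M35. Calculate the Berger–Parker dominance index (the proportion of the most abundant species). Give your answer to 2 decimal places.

0.13

Total N = 41+33+38+34+31+37+20+41+36 = 311, so the proportions are 0.1318, 0.1061, 0.1222, 0.1093, 0.0997, 0.119, 0.0643, 0.1318, 0.1158 (working shown to 4 dp, full precision carried).
The largest proportion is 0.1318, i.e. d = 0.13 to 2 decimal places.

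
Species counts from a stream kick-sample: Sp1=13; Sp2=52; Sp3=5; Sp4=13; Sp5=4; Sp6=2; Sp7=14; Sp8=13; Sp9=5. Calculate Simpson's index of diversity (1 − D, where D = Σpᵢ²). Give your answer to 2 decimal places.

0.76

Total N = 13+52+5+13+4+2+14+13+5 = 121, so the proportions are 0.1074, 0.4298, 0.0413, 0.1074, 0.0331, 0.0165, 0.1157, 0.1074, 0.0413 (working shown to 4 dp, full precision carried).
D = 0.1074² + 0.4298² + 0.0413² + 0.1074² + 0.0331² + 0.0165² + 0.1157² + 0.1074² + 0.0413² = 0.0115 + 0.1847 + 0.0017 + 0.0115 + 0.0011 + 0.0003 + 0.0134 + 0.0115 + 0.0017 = 0.2375.
So 1 − D = 0.7625, i.e. 0.76 to 2 decimal places.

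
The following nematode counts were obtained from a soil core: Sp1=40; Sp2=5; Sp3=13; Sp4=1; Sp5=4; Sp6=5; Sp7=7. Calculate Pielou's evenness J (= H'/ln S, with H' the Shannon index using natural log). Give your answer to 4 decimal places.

Total N = 40+5+13+1+4+5+7 = 75, so the proportions are 0.533333, 0.066667, 0.173333, 0.013333, 0.053333, 0.066667, 0.093333 (working shown to 6 dp, full precision carried).
H' = −Σ pᵢ ln pᵢ = −((-0.335258) + (-0.180537) + (-0.303773) + (-0.057567) + (-0.156330) + (-0.180537) + (-0.221347)) = 1.435349.
With S = 7 species, ln S = 1.945910, so J = 1.435349/1.945910 = 0.737623, i.e. 0.7376 to 4 decimal places.

0.7376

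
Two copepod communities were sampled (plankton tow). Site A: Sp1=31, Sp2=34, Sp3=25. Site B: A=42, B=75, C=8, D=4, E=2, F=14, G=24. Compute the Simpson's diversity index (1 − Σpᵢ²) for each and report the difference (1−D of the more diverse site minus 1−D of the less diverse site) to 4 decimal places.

0.0498

Site A: N=90, proportions 0.34444444, 0.37777778, 0.27777778, giving 1−D = 0.66148148 (working shown to 8 dp, full precision carried).
Site B: N=169, proportions 0.24852071, 0.44378698, 0.04733728, 0.02366864, 0.01183432, 0.08284024, 0.14201183, giving 1−D = 0.71131963.
Difference = |0.66148148 − 0.71131963| = 0.04983815, i.e. 0.0498 to 4 decimal places.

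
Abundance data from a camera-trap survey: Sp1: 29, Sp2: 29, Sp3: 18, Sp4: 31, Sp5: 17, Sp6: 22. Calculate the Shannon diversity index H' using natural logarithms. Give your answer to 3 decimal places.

1.765

Total N = 29+29+18+31+17+22 = 146, so the proportions are 0.19863, 0.19863, 0.12329, 0.21233, 0.11644, 0.15068 (working shown to 5 dp, full precision carried).
Each pᵢ ln pᵢ term: 0.19863×(-1.61631)=-0.32105, 0.19863×(-1.61631)=-0.32105, 0.12329×(-2.09323)=-0.25807, 0.21233×(-1.54962)=-0.32903, 0.11644×(-2.15039)=-0.25039, 0.15068×(-1.89256)=-0.28518.
Sum = -1.76476, so H' = 1.765.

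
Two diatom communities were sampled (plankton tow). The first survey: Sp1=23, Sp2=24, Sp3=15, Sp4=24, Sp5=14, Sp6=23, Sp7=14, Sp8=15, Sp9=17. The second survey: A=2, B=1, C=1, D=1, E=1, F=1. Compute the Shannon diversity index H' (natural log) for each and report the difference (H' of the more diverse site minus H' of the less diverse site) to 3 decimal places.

The first survey: N=169, proportions 0.13609, 0.14201, 0.08876, 0.14201, 0.08284, 0.13609, 0.08284, 0.08876, 0.10059, giving H' = 2.17085 (working shown to 5 dp, full precision carried).
The second survey: N=7, proportions 0.28571, 0.14286, 0.14286, 0.14286, 0.14286, 0.14286, giving H' = 1.74787.
Difference = |2.17085 − 1.74787| = 0.42298, i.e. 0.423 to 3 decimal places.

0.423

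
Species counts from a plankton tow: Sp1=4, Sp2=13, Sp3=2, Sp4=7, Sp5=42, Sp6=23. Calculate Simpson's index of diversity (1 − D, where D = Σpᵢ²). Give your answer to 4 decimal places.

0.6944

Total N = 4+13+2+7+42+23 = 91, so the proportions are 0.043956, 0.142857, 0.021978, 0.076923, 0.461538, 0.252747 (working shown to 6 dp, full precision carried).
D = 0.043956² + 0.142857² + 0.021978² + 0.076923² + 0.461538² + 0.252747² = 0.001932 + 0.020408 + 0.000483 + 0.005917 + 0.213018 + 0.063881 = 0.305639.
So 1 − D = 0.694361, i.e. 0.6944 to 4 decimal places.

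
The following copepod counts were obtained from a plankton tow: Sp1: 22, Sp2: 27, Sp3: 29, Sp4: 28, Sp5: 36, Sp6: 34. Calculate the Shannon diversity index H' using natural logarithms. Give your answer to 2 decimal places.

Total N = 22+27+29+28+36+34 = 176, so the proportions are 0.125, 0.1534, 0.1648, 0.1591, 0.2045, 0.1932 (working shown to 4 dp, full precision carried).
Each pᵢ ln pᵢ term: 0.125×(-2.0794)=-0.2599, 0.1534×(-1.8746)=-0.2876, 0.1648×(-1.8032)=-0.2971, 0.1591×(-1.8383)=-0.2925, 0.2045×(-1.5870)=-0.3246, 0.1932×(-1.6441)=-0.3176.
Sum = -1.7793, so H' = 1.78.

1.78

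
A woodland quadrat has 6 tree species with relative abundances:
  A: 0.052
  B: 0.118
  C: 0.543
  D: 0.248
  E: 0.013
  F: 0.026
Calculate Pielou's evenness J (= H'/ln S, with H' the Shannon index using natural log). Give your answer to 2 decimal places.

H' = −Σ pᵢ ln pᵢ = −((-0.1537) + (-0.2522) + (-0.3316) + (-0.3458) + (-0.0565) + (-0.0949)) = 1.2346 (working shown to 4 dp, full precision carried).
With S = 6 species, ln S = 1.7918, so J = 1.2346/1.7918 = 0.6891, i.e. 0.69 to 2 decimal places.

0.69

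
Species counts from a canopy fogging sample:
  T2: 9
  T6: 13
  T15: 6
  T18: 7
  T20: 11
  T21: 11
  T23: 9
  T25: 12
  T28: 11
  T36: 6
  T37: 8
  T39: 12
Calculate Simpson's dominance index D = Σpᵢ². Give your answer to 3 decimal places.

Total N = 9+13+6+7+11+11+9+12+11+6+8+12 = 115, so the proportions are 0.07826, 0.11304, 0.05217, 0.06087, 0.09565, 0.09565, 0.07826, 0.10435, 0.09565, 0.05217, 0.06957, 0.10435 (working shown to 5 dp, full precision carried).
D = 0.07826² + 0.11304² + 0.05217² + 0.06087² + 0.09565² + 0.09565² + 0.07826² + 0.10435² + 0.09565² + 0.05217² + 0.06957² + 0.10435² = 0.00612 + 0.01278 + 0.00272 + 0.00371 + 0.00915 + 0.00915 + 0.00612 + 0.01089 + 0.00915 + 0.00272 + 0.00484 + 0.01089 = 0.08824.
To 3 decimal places, D = 0.088.

0.088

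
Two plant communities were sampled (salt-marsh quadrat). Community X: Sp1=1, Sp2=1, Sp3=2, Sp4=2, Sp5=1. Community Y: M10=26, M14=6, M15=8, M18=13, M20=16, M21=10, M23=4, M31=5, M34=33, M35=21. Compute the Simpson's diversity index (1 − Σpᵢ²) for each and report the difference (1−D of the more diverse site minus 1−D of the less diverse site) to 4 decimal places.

Community X: N=7, proportions 0.142857, 0.142857, 0.285714, 0.285714, 0.142857, giving 1−D = 0.775510 (working shown to 6 dp, full precision carried).
Community Y: N=142, proportions 0.183099, 0.042254, 0.056338, 0.091549, 0.112676, 0.070423, 0.028169, 0.035211, 0.232394, 0.147887, giving 1−D = 0.857568.
Difference = |0.775510 − 0.857568| = 0.082058, i.e. 0.0821 to 4 decimal places.

0.0821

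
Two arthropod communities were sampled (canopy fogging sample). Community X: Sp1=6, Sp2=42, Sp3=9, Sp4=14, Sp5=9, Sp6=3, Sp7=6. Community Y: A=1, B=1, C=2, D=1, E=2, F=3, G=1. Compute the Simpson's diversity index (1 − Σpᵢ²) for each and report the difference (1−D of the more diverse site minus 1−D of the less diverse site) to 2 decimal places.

Community X: N=89, proportions 0.06742, 0.47191, 0.10112, 0.1573, 0.10112, 0.03371, 0.06742, giving 1−D = 0.72188 (working shown to 5 dp, full precision carried).
Community Y: N=11, proportions 0.09091, 0.09091, 0.18182, 0.09091, 0.18182, 0.27273, 0.09091, giving 1−D = 0.82645.
Difference = |0.72188 − 0.82645| = 0.10457, i.e. 0.10 to 2 decimal places.

0.10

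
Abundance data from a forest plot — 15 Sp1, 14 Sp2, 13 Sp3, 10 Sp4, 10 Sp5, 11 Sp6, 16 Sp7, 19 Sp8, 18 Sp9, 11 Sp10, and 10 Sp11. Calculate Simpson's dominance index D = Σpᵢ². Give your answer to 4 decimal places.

0.0959

Total N = 15+14+13+10+10+11+16+19+18+11+10 = 147, so the proportions are 0.102041, 0.095238, 0.088435, 0.068027, 0.068027, 0.07483, 0.108844, 0.129252, 0.122449, 0.07483, 0.068027 (working shown to 6 dp, full precision carried).
D = 0.102041² + 0.095238² + 0.088435² + 0.068027² + 0.068027² + 0.07483² + 0.108844² + 0.129252² + 0.122449² + 0.07483² + 0.068027² = 0.010412 + 0.009070 + 0.007821 + 0.004628 + 0.004628 + 0.005600 + 0.011847 + 0.016706 + 0.014994 + 0.005600 + 0.004628 = 0.095932.
To 4 decimal places, D = 0.0959.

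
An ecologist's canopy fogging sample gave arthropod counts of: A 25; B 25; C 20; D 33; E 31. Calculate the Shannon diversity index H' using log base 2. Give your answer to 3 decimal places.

Total N = 25+25+20+33+31 = 134, so the proportions are 0.18657, 0.18657, 0.14925, 0.24627, 0.23134 (working shown to 5 dp, full precision carried).
Each pᵢ log₂ pᵢ term: 0.18657×(-2.42223)=-0.45191, 0.18657×(-2.42223)=-0.45191, 0.14925×(-2.74416)=-0.40958, 0.24627×(-2.02170)=-0.49788, 0.23134×(-2.11189)=-0.48857.
Sum = -2.29985, so H' = 2.300.

2.300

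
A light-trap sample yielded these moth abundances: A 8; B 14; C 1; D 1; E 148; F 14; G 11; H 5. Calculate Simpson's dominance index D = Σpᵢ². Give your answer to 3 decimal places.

0.552

Total N = 8+14+1+1+148+14+11+5 = 202, so the proportions are 0.0396, 0.06931, 0.00495, 0.00495, 0.73267, 0.06931, 0.05446, 0.02475 (working shown to 5 dp, full precision carried).
D = 0.0396² + 0.06931² + 0.00495² + 0.00495² + 0.73267² + 0.06931² + 0.05446² + 0.02475² = 0.00157 + 0.00480 + 0.00002 + 0.00002 + 0.53681 + 0.00480 + 0.00297 + 0.00061 = 0.55161.
To 3 decimal places, D = 0.552.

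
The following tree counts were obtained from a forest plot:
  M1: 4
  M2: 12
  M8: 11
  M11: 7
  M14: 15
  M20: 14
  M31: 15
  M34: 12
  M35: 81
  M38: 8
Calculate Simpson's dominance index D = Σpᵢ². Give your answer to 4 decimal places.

0.2417

Total N = 4+12+11+7+15+14+15+12+81+8 = 179, so the proportions are 0.022346, 0.067039, 0.061453, 0.039106, 0.083799, 0.078212, 0.083799, 0.067039, 0.452514, 0.044693 (working shown to 6 dp, full precision carried).
D = 0.022346² + 0.067039² + 0.061453² + 0.039106² + 0.083799² + 0.078212² + 0.083799² + 0.067039² + 0.452514² + 0.044693² = 0.000499 + 0.004494 + 0.003776 + 0.001529 + 0.007022 + 0.006117 + 0.007022 + 0.004494 + 0.204769 + 0.001997 = 0.241722.
To 4 decimal places, D = 0.2417.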